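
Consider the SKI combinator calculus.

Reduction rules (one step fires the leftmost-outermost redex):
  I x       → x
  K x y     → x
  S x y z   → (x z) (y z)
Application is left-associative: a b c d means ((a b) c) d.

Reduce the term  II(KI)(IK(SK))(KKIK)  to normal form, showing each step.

Answer: normal form = KK  (in 5 steps)

Reduction:
  start: II(KI)(IK(SK))(KKIK)
  step 1: I(KI)(IK(SK))(KKIK)
  step 2: KI(IK(SK))(KKIK)
  step 3: I(KKIK)
  step 4: KKIK
  step 5: KK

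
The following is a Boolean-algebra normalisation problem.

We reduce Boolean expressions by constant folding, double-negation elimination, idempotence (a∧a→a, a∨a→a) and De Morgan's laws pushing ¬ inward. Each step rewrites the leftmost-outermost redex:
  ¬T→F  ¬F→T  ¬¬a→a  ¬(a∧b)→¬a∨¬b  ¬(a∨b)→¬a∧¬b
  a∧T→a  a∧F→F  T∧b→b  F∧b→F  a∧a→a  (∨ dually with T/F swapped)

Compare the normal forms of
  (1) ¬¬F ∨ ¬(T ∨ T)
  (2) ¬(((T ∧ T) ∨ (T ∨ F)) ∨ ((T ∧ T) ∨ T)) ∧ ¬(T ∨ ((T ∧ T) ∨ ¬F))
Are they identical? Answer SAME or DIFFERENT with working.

Term A:
  start: ¬¬F ∨ ¬(T ∨ T)
  [1] F ∨ ¬(T ∨ T)
  [2] ¬(T ∨ T)
  [3] ¬T ∧ ¬T
  [4] ¬T
  [5] F

Term B:
  start: ¬(((T ∧ T) ∨ (T ∨ F)) ∨ ((T ∧ T) ∨ T)) ∧ ¬(T ∨ ((T ∧ T) ∨ ¬F))
  [1] (¬((T ∧ T) ∨ (T ∨ F)) ∧ ¬((T ∧ T) ∨ T)) ∧ ¬(T ∨ ((T ∧ T) ∨ ¬F))
  [2] ((¬(T ∧ T) ∧ ¬(T ∨ F)) ∧ ¬((T ∧ T) ∨ T)) ∧ ¬(T ∨ ((T ∧ T) ∨ ¬F))
  [3] (((¬T ∨ ¬T) ∧ ¬(T ∨ F)) ∧ ¬((T ∧ T) ∨ T)) ∧ ¬(T ∨ ((T ∧ T) ∨ ¬F))
  [4] ((¬T ∧ ¬(T ∨ F)) ∧ ¬((T ∧ T) ∨ T)) ∧ ¬(T ∨ ((T ∧ T) ∨ ¬F))
  [5] ((F ∧ ¬(T ∨ F)) ∧ ¬((T ∧ T) ∨ T)) ∧ ¬(T ∨ ((T ∧ T) ∨ ¬F))
  [6] (F ∧ ¬((T ∧ T) ∨ T)) ∧ ¬(T ∨ ((T ∧ T) ∨ ¬F))
  [7] F ∧ ¬(T ∨ ((T ∧ T) ∨ ¬F))
  [8] F

Answer: SAME — A ⇓ F, B ⇓ F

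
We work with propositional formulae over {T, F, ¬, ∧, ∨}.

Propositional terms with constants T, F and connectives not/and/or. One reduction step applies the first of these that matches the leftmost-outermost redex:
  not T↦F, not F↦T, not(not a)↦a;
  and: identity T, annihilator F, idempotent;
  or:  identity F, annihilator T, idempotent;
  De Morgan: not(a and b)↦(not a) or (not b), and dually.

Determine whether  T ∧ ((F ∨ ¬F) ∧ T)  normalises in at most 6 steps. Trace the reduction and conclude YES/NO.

  start: T ∧ ((F ∨ ¬F) ∧ T)
  step 1: (F ∨ ¬F) ∧ T
  step 2: F ∨ ¬F
  step 3: ¬F
  step 4: T

Answer: YES — reaches normal form T in 4 ≤ 6 steps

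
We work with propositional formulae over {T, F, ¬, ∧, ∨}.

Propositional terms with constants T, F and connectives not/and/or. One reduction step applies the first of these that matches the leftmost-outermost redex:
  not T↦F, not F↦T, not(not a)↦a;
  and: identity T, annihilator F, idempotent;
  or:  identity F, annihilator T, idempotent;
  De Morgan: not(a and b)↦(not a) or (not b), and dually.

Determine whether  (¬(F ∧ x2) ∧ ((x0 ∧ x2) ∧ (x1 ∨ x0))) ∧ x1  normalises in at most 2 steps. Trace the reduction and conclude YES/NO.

Answer: NO — after 2 steps the term is ((T ∨ ¬x2) ∧ ((x0 ∧ x2) ∧ (x1 ∨ x0))) ∧ x1, not yet normal

Derivation:
  start: (¬(F ∧ x2) ∧ ((x0 ∧ x2) ∧ (x1 ∨ x0))) ∧ x1
  [1] ((¬F ∨ ¬x2) ∧ ((x0 ∧ x2) ∧ (x1 ∨ x0))) ∧ x1
  [2] ((T ∨ ¬x2) ∧ ((x0 ∧ x2) ∧ (x1 ∨ x0))) ∧ x1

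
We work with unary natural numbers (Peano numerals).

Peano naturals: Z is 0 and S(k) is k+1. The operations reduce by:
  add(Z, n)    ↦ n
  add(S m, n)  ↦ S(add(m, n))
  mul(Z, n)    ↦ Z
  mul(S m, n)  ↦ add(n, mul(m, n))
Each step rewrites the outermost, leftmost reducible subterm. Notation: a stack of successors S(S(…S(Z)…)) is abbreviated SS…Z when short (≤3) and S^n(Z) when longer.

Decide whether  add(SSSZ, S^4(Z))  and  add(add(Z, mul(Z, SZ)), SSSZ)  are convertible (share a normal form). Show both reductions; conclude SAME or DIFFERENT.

Answer: DIFFERENT — A ⇓ S^7(Z), B ⇓ SSSZ

Derivation:
Term A:
  start: add(SSSZ, S^4(Z))
  [1] S(add(SSZ, S^4(Z)))
  [2] S(S(add(SZ, S^4(Z))))
  [3] S(S(S(add(Z, S^4(Z)))))
  [4] S^7(Z)

Term B:
  start: add(add(Z, mul(Z, SZ)), SSSZ)
  [1] add(mul(Z, SZ), SSSZ)
  [2] add(Z, SSSZ)
  [3] SSSZ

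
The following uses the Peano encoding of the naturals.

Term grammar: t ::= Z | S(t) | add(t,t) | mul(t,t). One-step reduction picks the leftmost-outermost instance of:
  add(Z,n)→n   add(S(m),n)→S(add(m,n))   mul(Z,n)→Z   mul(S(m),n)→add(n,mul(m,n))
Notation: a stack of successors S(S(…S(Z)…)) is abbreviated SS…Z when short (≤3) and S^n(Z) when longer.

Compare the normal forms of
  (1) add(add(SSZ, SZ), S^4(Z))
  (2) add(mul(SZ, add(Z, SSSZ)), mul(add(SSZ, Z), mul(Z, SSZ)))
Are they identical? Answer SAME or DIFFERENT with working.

Answer: DIFFERENT — A ⇓ S^7(Z), B ⇓ SSSZ

Reduction:
Term A:
  start: add(add(SSZ, SZ), S^4(Z))
  →1  add(S(add(SZ, SZ)), S^4(Z))
  →2  S(add(add(SZ, SZ), S^4(Z)))
  →3  S(add(S(add(Z, SZ)), S^4(Z)))
  →4  S(S(add(add(Z, SZ), S^4(Z))))
  →5  S(S(add(SZ, S^4(Z))))
  →6  S(S(S(add(Z, S^4(Z)))))
  →7  S^7(Z)

Term B:
  start: add(mul(SZ, add(Z, SSSZ)), mul(add(SSZ, Z), mul(Z, SSZ)))
  →1  add(add(add(Z, SSSZ), mul(Z, add(Z, SSSZ))), mul(add(SSZ, Z), mul(Z, SSZ)))
  →2  add(add(SSSZ, mul(Z, add(Z, SSSZ))), mul(add(SSZ, Z), mul(Z, SSZ)))
  →3  add(S(add(SSZ, mul(Z, add(Z, SSSZ)))), mul(add(SSZ, Z), mul(Z, SSZ)))
  →4  S(add(add(SSZ, mul(Z, add(Z, SSSZ))), mul(add(SSZ, Z), mul(Z, SSZ))))
  →5  S(add(S(add(SZ, mul(Z, add(Z, SSSZ)))), mul(add(SSZ, Z), mul(Z, SSZ))))
  →6  S(S(add(add(SZ, mul(Z, add(Z, SSSZ))), mul(add(SSZ, Z), mul(Z, SSZ)))))
  →7  S(S(add(S(add(Z, mul(Z, add(Z, SSSZ)))), mul(add(SSZ, Z), mul(Z, SSZ)))))
  →8  S(S(S(add(add(Z, mul(Z, add(Z, SSSZ))), mul(add(SSZ, Z), mul(Z, SSZ))))))
  →9  S(S(S(add(mul(Z, add(Z, SSSZ)), mul(add(SSZ, Z), mul(Z, SSZ))))))
  →10  S(S(S(add(Z, mul(add(SSZ, Z), mul(Z, SSZ))))))
  →11  S(S(S(mul(add(SSZ, Z), mul(Z, SSZ)))))
  →12  S(S(S(mul(S(add(SZ, Z)), mul(Z, SSZ)))))
  →13  S(S(S(add(mul(Z, SSZ), mul(add(SZ, Z), mul(Z, SSZ))))))
  →14  S(S(S(add(Z, mul(add(SZ, Z), mul(Z, SSZ))))))
  →15  S(S(S(mul(add(SZ, Z), mul(Z, SSZ)))))
  →16  S(S(S(mul(S(add(Z, Z)), mul(Z, SSZ)))))
  →17  S(S(S(add(mul(Z, SSZ), mul(add(Z, Z), mul(Z, SSZ))))))
  →18  S(S(S(add(Z, mul(add(Z, Z), mul(Z, SSZ))))))
  →19  S(S(S(mul(add(Z, Z), mul(Z, SSZ)))))
  →20  S(S(S(mul(Z, mul(Z, SSZ)))))
  →21  SSSZ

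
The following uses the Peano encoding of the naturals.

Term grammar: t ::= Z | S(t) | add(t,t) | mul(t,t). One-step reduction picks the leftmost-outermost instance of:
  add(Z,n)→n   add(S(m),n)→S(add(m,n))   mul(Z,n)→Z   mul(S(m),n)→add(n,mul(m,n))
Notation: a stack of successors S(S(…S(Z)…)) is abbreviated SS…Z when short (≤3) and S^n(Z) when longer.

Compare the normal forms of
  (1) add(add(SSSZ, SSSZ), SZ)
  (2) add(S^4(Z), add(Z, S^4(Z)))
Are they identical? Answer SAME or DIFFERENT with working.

Term A:
  start: add(add(SSSZ, SSSZ), SZ)
  [1] add(S(add(SSZ, SSSZ)), SZ)
  [2] S(add(add(SSZ, SSSZ), SZ))
  [3] S(add(S(add(SZ, SSSZ)), SZ))
  [4] S(S(add(add(SZ, SSSZ), SZ)))
  [5] S(S(add(S(add(Z, SSSZ)), SZ)))
  [6] S(S(S(add(add(Z, SSSZ), SZ))))
  [7] S(S(S(add(SSSZ, SZ))))
  [8] S(S(S(S(add(SSZ, SZ)))))
  [9] S(S(S(S(S(add(SZ, SZ))))))
  [10] S(S(S(S(S(S(add(Z, SZ)))))))
  [11] S^7(Z)

Term B:
  start: add(S^4(Z), add(Z, S^4(Z)))
  [1] S(add(SSSZ, add(Z, S^4(Z))))
  [2] S(S(add(SSZ, add(Z, S^4(Z)))))
  [3] S(S(S(add(SZ, add(Z, S^4(Z))))))
  [4] S(S(S(S(add(Z, add(Z, S^4(Z)))))))
  [5] S(S(S(S(add(Z, S^4(Z))))))
  [6] S^8(Z)

Answer: DIFFERENT — A ⇓ S^7(Z), B ⇓ S^8(Z)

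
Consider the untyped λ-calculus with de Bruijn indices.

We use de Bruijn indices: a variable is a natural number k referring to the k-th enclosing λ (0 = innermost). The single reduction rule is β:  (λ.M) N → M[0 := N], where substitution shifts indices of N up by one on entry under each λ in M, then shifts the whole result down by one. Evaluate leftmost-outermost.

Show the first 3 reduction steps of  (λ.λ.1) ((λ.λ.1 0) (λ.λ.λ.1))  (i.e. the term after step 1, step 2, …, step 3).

  start: (λ.λ.1) ((λ.λ.1 0) (λ.λ.λ.1))
  →1  λ.(λ.λ.1 0) (λ.λ.λ.1)
  →2  λ.λ.(λ.λ.λ.1) 0
  →3  λ.λ.λ.λ.1

Answer: after 3 steps: λ.λ.λ.λ.1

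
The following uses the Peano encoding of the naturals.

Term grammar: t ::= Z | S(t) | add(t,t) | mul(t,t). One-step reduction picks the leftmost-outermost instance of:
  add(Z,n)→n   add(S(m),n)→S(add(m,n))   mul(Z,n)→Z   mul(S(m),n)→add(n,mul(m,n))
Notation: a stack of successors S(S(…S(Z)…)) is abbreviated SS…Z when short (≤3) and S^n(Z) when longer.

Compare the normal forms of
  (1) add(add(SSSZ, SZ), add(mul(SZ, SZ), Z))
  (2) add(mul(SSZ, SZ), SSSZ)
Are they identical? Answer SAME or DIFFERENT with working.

Term A:
  start: add(add(SSSZ, SZ), add(mul(SZ, SZ), Z))
  step 1: add(S(add(SSZ, SZ)), add(mul(SZ, SZ), Z))
  step 2: S(add(add(SSZ, SZ), add(mul(SZ, SZ), Z)))
  step 3: S(add(S(add(SZ, SZ)), add(mul(SZ, SZ), Z)))
  step 4: S(S(add(add(SZ, SZ), add(mul(SZ, SZ), Z))))
  step 5: S(S(add(S(add(Z, SZ)), add(mul(SZ, SZ), Z))))
  step 6: S(S(S(add(add(Z, SZ), add(mul(SZ, SZ), Z)))))
  step 7: S(S(S(add(SZ, add(mul(SZ, SZ), Z)))))
  step 8: S(S(S(S(add(Z, add(mul(SZ, SZ), Z))))))
  step 9: S(S(S(S(add(mul(SZ, SZ), Z)))))
  step 10: S(S(S(S(add(add(SZ, mul(Z, SZ)), Z)))))
  step 11: S(S(S(S(add(S(add(Z, mul(Z, SZ))), Z)))))
  step 12: S(S(S(S(S(add(add(Z, mul(Z, SZ)), Z))))))
  step 13: S(S(S(S(S(add(mul(Z, SZ), Z))))))
  step 14: S(S(S(S(S(add(Z, Z))))))
  step 15: S^5(Z)

Term B:
  start: add(mul(SSZ, SZ), SSSZ)
  step 1: add(add(SZ, mul(SZ, SZ)), SSSZ)
  step 2: add(S(add(Z, mul(SZ, SZ))), SSSZ)
  step 3: S(add(add(Z, mul(SZ, SZ)), SSSZ))
  step 4: S(add(mul(SZ, SZ), SSSZ))
  step 5: S(add(add(SZ, mul(Z, SZ)), SSSZ))
  step 6: S(add(S(add(Z, mul(Z, SZ))), SSSZ))
  step 7: S(S(add(add(Z, mul(Z, SZ)), SSSZ)))
  step 8: S(S(add(mul(Z, SZ), SSSZ)))
  step 9: S(S(add(Z, SSSZ)))
  step 10: S^5(Z)

Answer: SAME — A ⇓ S^5(Z), B ⇓ S^5(Z)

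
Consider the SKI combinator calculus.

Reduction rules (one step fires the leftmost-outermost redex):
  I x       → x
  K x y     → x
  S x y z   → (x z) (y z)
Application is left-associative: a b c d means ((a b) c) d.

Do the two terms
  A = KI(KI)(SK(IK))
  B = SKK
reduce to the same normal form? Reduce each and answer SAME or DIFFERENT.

Answer: SAME — A ⇓ SKK, B ⇓ SKK

Derivation:
Term A:
  start: KI(KI)(SK(IK))
  →1  I(SK(IK))
  →2  SK(IK)
  →3  SKK

Term B:
  start: SKK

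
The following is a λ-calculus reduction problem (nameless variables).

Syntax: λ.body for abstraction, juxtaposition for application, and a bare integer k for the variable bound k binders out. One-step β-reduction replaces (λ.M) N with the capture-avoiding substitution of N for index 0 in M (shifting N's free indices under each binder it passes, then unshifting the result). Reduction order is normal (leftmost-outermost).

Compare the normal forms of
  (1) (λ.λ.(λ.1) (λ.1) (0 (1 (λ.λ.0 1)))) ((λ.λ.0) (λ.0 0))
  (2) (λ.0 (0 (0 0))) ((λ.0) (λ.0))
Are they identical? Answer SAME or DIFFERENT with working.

Term A:
  start: (λ.λ.(λ.1) (λ.1) (0 (1 (λ.λ.0 1)))) ((λ.λ.0) (λ.0 0))
  step 1: λ.(λ.1) (λ.1) (0 ((λ.λ.0) (λ.0 0) (λ.λ.0 1)))
  step 2: λ.0 (0 ((λ.λ.0) (λ.0 0) (λ.λ.0 1)))
  step 3: λ.0 (0 ((λ.0) (λ.λ.0 1)))
  step 4: λ.0 (0 (λ.λ.0 1))

Term B:
  start: (λ.0 (0 (0 0))) ((λ.0) (λ.0))
  step 1: (λ.0) (λ.0) ((λ.0) (λ.0) ((λ.0) (λ.0) ((λ.0) (λ.0))))
  step 2: (λ.0) ((λ.0) (λ.0) ((λ.0) (λ.0) ((λ.0) (λ.0))))
  step 3: (λ.0) (λ.0) ((λ.0) (λ.0) ((λ.0) (λ.0)))
  step 4: (λ.0) ((λ.0) (λ.0) ((λ.0) (λ.0)))
  step 5: (λ.0) (λ.0) ((λ.0) (λ.0))
  step 6: (λ.0) ((λ.0) (λ.0))
  step 7: (λ.0) (λ.0)
  step 8: λ.0

Answer: DIFFERENT — A ⇓ λ.0 (0 (λ.λ.0 1)), B ⇓ λ.0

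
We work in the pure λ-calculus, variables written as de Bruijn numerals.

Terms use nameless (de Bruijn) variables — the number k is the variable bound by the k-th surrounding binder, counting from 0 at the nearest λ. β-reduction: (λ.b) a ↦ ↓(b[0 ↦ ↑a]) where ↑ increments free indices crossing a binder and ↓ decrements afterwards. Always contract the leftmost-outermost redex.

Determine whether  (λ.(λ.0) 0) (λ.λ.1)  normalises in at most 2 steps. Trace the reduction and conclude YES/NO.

Answer: YES — reaches normal form λ.λ.1 in 2 ≤ 2 steps

Reduction:
  start: (λ.(λ.0) 0) (λ.λ.1)
  →1  (λ.0) (λ.λ.1)
  →2  λ.λ.1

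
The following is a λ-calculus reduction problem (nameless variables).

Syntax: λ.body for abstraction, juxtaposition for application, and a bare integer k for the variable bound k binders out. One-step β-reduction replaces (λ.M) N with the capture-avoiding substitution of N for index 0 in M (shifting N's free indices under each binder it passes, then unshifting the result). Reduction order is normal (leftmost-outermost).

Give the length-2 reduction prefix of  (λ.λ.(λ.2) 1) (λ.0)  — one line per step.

  start: (λ.λ.(λ.2) 1) (λ.0)
  step 1: λ.(λ.λ.0) (λ.0)
  step 2: λ.λ.0

Answer: after 2 steps: λ.λ.0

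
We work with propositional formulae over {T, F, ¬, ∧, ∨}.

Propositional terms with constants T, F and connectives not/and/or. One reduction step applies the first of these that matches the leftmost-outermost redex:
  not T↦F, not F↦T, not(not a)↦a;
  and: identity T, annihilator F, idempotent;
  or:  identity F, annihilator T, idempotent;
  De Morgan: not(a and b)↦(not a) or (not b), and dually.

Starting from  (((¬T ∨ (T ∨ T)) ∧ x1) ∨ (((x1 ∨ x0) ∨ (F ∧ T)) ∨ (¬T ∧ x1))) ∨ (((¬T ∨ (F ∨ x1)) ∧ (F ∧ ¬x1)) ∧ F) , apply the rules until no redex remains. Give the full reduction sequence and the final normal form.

Answer: normal form = x1 ∨ (x1 ∨ x0)  (in 11 steps)

Reduction:
  start: (((¬T ∨ (T ∨ T)) ∧ x1) ∨ (((x1 ∨ x0) ∨ (F ∧ T)) ∨ (¬T ∧ x1))) ∨ (((¬T ∨ (F ∨ x1)) ∧ (F ∧ ¬x1)) ∧ F)
  [1] (((F ∨ (T ∨ T)) ∧ x1) ∨ (((x1 ∨ x0) ∨ (F ∧ T)) ∨ (¬T ∧ x1))) ∨ (((¬T ∨ (F ∨ x1)) ∧ (F ∧ ¬x1)) ∧ F)
  [2] (((T ∨ T) ∧ x1) ∨ (((x1 ∨ x0) ∨ (F ∧ T)) ∨ (¬T ∧ x1))) ∨ (((¬T ∨ (F ∨ x1)) ∧ (F ∧ ¬x1)) ∧ F)
  [3] ((T ∧ x1) ∨ (((x1 ∨ x0) ∨ (F ∧ T)) ∨ (¬T ∧ x1))) ∨ (((¬T ∨ (F ∨ x1)) ∧ (F ∧ ¬x1)) ∧ F)
  [4] (x1 ∨ (((x1 ∨ x0) ∨ (F ∧ T)) ∨ (¬T ∧ x1))) ∨ (((¬T ∨ (F ∨ x1)) ∧ (F ∧ ¬x1)) ∧ F)
  [5] (x1 ∨ (((x1 ∨ x0) ∨ F) ∨ (¬T ∧ x1))) ∨ (((¬T ∨ (F ∨ x1)) ∧ (F ∧ ¬x1)) ∧ F)
  [6] (x1 ∨ ((x1 ∨ x0) ∨ (¬T ∧ x1))) ∨ (((¬T ∨ (F ∨ x1)) ∧ (F ∧ ¬x1)) ∧ F)
  [7] (x1 ∨ ((x1 ∨ x0) ∨ (F ∧ x1))) ∨ (((¬T ∨ (F ∨ x1)) ∧ (F ∧ ¬x1)) ∧ F)
  [8] (x1 ∨ ((x1 ∨ x0) ∨ F)) ∨ (((¬T ∨ (F ∨ x1)) ∧ (F ∧ ¬x1)) ∧ F)
  [9] (x1 ∨ (x1 ∨ x0)) ∨ (((¬T ∨ (F ∨ x1)) ∧ (F ∧ ¬x1)) ∧ F)
  [10] (x1 ∨ (x1 ∨ x0)) ∨ F
  [11] x1 ∨ (x1 ∨ x0)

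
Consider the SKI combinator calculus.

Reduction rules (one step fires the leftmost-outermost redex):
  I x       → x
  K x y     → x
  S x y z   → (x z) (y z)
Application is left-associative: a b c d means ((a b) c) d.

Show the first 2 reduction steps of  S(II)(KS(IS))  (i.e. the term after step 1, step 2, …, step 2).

Answer: after 2 steps: SIS

Reduction:
  start: S(II)(KS(IS))
  [1] SI(KS(IS))
  [2] SIS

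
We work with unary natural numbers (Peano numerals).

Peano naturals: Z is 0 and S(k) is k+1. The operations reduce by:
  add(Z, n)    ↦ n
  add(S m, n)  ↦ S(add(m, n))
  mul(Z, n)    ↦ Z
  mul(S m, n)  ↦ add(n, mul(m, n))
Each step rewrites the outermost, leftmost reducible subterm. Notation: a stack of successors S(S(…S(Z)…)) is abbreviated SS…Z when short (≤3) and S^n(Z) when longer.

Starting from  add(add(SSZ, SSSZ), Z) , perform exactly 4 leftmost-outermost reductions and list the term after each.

  start: add(add(SSZ, SSSZ), Z)
  step 1: add(S(add(SZ, SSSZ)), Z)
  step 2: S(add(add(SZ, SSSZ), Z))
  step 3: S(add(S(add(Z, SSSZ)), Z))
  step 4: S(S(add(add(Z, SSSZ), Z)))

Answer: after 4 steps: S(S(add(add(Z, SSSZ), Z)))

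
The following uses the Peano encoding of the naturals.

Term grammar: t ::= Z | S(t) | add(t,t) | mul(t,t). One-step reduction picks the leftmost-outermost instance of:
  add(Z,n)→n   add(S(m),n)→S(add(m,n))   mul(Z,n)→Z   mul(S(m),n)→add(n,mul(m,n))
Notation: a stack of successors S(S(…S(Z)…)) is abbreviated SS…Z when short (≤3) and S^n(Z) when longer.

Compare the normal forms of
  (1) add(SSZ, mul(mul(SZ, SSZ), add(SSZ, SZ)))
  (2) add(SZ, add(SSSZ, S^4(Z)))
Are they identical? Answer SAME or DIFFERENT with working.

Answer: SAME — A ⇓ S^8(Z), B ⇓ S^8(Z)

Working:
Term A:
  start: add(SSZ, mul(mul(SZ, SSZ), add(SSZ, SZ)))
  step 1: S(add(SZ, mul(mul(SZ, SSZ), add(SSZ, SZ))))
  step 2: S(S(add(Z, mul(mul(SZ, SSZ), add(SSZ, SZ)))))
  step 3: S(S(mul(mul(SZ, SSZ), add(SSZ, SZ))))
  step 4: S(S(mul(add(SSZ, mul(Z, SSZ)), add(SSZ, SZ))))
  step 5: S(S(mul(S(add(SZ, mul(Z, SSZ))), add(SSZ, SZ))))
  step 6: S(S(add(add(SSZ, SZ), mul(add(SZ, mul(Z, SSZ)), add(SSZ, SZ)))))
  step 7: S(S(add(S(add(SZ, SZ)), mul(add(SZ, mul(Z, SSZ)), add(SSZ, SZ)))))
  step 8: S(S(S(add(add(SZ, SZ), mul(add(SZ, mul(Z, SSZ)), add(SSZ, SZ))))))
  step 9: S(S(S(add(S(add(Z, SZ)), mul(add(SZ, mul(Z, SSZ)), add(SSZ, SZ))))))
  step 10: S(S(S(S(add(add(Z, SZ), mul(add(SZ, mul(Z, SSZ)), add(SSZ, SZ)))))))
  step 11: S(S(S(S(add(SZ, mul(add(SZ, mul(Z, SSZ)), add(SSZ, SZ)))))))
  step 12: S(S(S(S(S(add(Z, mul(add(SZ, mul(Z, SSZ)), add(SSZ, SZ))))))))
  step 13: S(S(S(S(S(mul(add(SZ, mul(Z, SSZ)), add(SSZ, SZ)))))))
  step 14: S(S(S(S(S(mul(S(add(Z, mul(Z, SSZ))), add(SSZ, SZ)))))))
  step 15: S(S(S(S(S(add(add(SSZ, SZ), mul(add(Z, mul(Z, SSZ)), add(SSZ, SZ))))))))
  step 16: S(S(S(S(S(add(S(add(SZ, SZ)), mul(add(Z, mul(Z, SSZ)), add(SSZ, SZ))))))))
  step 17: S(S(S(S(S(S(add(add(SZ, SZ), mul(add(Z, mul(Z, SSZ)), add(SSZ, SZ)))))))))
  step 18: S(S(S(S(S(S(add(S(add(Z, SZ)), mul(add(Z, mul(Z, SSZ)), add(SSZ, SZ)))))))))
  step 19: S(S(S(S(S(S(S(add(add(Z, SZ), mul(add(Z, mul(Z, SSZ)), add(SSZ, SZ))))))))))
  step 20: S(S(S(S(S(S(S(add(SZ, mul(add(Z, mul(Z, SSZ)), add(SSZ, SZ))))))))))
  step 21: S(S(S(S(S(S(S(S(add(Z, mul(add(Z, mul(Z, SSZ)), add(SSZ, SZ)))))))))))
  step 22: S(S(S(S(S(S(S(S(mul(add(Z, mul(Z, SSZ)), add(SSZ, SZ))))))))))
  step 23: S(S(S(S(S(S(S(S(mul(mul(Z, SSZ), add(SSZ, SZ))))))))))
  step 24: S(S(S(S(S(S(S(S(mul(Z, add(SSZ, SZ))))))))))
  step 25: S^8(Z)

Term B:
  start: add(SZ, add(SSSZ, S^4(Z)))
  step 1: S(add(Z, add(SSSZ, S^4(Z))))
  step 2: S(add(SSSZ, S^4(Z)))
  step 3: S(S(add(SSZ, S^4(Z))))
  step 4: S(S(S(add(SZ, S^4(Z)))))
  step 5: S(S(S(S(add(Z, S^4(Z))))))
  step 6: S^8(Z)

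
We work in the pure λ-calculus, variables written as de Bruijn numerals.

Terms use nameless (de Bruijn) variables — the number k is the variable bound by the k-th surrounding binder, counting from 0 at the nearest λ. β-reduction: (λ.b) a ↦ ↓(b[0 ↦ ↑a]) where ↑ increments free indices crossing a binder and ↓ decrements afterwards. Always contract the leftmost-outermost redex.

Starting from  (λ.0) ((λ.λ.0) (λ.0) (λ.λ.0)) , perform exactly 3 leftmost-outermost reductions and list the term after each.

  start: (λ.0) ((λ.λ.0) (λ.0) (λ.λ.0))
  step 1: (λ.λ.0) (λ.0) (λ.λ.0)
  step 2: (λ.0) (λ.λ.0)
  step 3: λ.λ.0

Answer: after 3 steps: λ.λ.0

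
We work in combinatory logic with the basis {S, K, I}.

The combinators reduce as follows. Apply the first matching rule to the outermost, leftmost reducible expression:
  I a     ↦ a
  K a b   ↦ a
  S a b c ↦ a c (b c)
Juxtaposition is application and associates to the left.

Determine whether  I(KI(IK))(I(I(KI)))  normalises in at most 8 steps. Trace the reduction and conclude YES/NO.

Answer: YES — reaches normal form KI in 5 ≤ 8 steps

Working:
  start: I(KI(IK))(I(I(KI)))
  step 1: KI(IK)(I(I(KI)))
  step 2: I(I(I(KI)))
  step 3: I(I(KI))
  step 4: I(KI)
  step 5: KI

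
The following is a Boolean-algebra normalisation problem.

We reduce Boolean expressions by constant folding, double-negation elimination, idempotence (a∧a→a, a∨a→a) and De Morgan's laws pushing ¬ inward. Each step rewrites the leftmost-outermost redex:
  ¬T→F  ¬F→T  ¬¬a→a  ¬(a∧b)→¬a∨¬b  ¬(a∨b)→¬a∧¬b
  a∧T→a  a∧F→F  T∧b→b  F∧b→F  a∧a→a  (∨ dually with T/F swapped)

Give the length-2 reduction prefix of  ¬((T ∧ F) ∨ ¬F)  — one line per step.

  start: ¬((T ∧ F) ∨ ¬F)
  [1] ¬(T ∧ F) ∧ ¬¬F
  [2] (¬T ∨ ¬F) ∧ ¬¬F

Answer: after 2 steps: (¬T ∨ ¬F) ∧ ¬¬F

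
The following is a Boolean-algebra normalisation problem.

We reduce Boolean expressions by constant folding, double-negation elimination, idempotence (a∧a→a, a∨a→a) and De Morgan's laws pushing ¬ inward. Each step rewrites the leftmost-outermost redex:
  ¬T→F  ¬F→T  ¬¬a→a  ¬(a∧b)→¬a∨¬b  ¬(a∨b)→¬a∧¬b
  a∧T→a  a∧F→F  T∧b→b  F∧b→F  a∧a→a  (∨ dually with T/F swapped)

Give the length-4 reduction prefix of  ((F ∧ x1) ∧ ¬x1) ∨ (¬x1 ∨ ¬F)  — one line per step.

  start: ((F ∧ x1) ∧ ¬x1) ∨ (¬x1 ∨ ¬F)
  step 1: (F ∧ ¬x1) ∨ (¬x1 ∨ ¬F)
  step 2: F ∨ (¬x1 ∨ ¬F)
  step 3: ¬x1 ∨ ¬F
  step 4: ¬x1 ∨ T

Answer: after 4 steps: ¬x1 ∨ T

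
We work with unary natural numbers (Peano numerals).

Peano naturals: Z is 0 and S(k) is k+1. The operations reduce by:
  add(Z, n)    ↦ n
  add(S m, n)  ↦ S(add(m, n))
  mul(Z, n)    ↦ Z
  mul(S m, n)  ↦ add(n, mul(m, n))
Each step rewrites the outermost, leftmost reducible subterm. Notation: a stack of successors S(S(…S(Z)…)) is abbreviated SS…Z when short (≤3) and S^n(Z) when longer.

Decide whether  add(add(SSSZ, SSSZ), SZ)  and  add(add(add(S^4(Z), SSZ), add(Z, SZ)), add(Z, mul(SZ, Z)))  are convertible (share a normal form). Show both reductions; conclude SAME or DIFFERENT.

Answer: SAME — A ⇓ S^7(Z), B ⇓ S^7(Z)

Working:
Term A:
  start: add(add(SSSZ, SSSZ), SZ)
  step 1: add(S(add(SSZ, SSSZ)), SZ)
  step 2: S(add(add(SSZ, SSSZ), SZ))
  step 3: S(add(S(add(SZ, SSSZ)), SZ))
  step 4: S(S(add(add(SZ, SSSZ), SZ)))
  step 5: S(S(add(S(add(Z, SSSZ)), SZ)))
  step 6: S(S(S(add(add(Z, SSSZ), SZ))))
  step 7: S(S(S(add(SSSZ, SZ))))
  step 8: S(S(S(S(add(SSZ, SZ)))))
  step 9: S(S(S(S(S(add(SZ, SZ))))))
  step 10: S(S(S(S(S(S(add(Z, SZ)))))))
  step 11: S^7(Z)

Term B:
  start: add(add(add(S^4(Z), SSZ), add(Z, SZ)), add(Z, mul(SZ, Z)))
  step 1: add(add(S(add(SSSZ, SSZ)), add(Z, SZ)), add(Z, mul(SZ, Z)))
  step 2: add(S(add(add(SSSZ, SSZ), add(Z, SZ))), add(Z, mul(SZ, Z)))
  step 3: S(add(add(add(SSSZ, SSZ), add(Z, SZ)), add(Z, mul(SZ, Z))))
  step 4: S(add(add(S(add(SSZ, SSZ)), add(Z, SZ)), add(Z, mul(SZ, Z))))
  step 5: S(add(S(add(add(SSZ, SSZ), add(Z, SZ))), add(Z, mul(SZ, Z))))
  step 6: S(S(add(add(add(SSZ, SSZ), add(Z, SZ)), add(Z, mul(SZ, Z)))))
  step 7: S(S(add(add(S(add(SZ, SSZ)), add(Z, SZ)), add(Z, mul(SZ, Z)))))
  step 8: S(S(add(S(add(add(SZ, SSZ), add(Z, SZ))), add(Z, mul(SZ, Z)))))
  step 9: S(S(S(add(add(add(SZ, SSZ), add(Z, SZ)), add(Z, mul(SZ, Z))))))
  step 10: S(S(S(add(add(S(add(Z, SSZ)), add(Z, SZ)), add(Z, mul(SZ, Z))))))
  step 11: S(S(S(add(S(add(add(Z, SSZ), add(Z, SZ))), add(Z, mul(SZ, Z))))))
  step 12: S(S(S(S(add(add(add(Z, SSZ), add(Z, SZ)), add(Z, mul(SZ, Z)))))))
  step 13: S(S(S(S(add(add(SSZ, add(Z, SZ)), add(Z, mul(SZ, Z)))))))
  step 14: S(S(S(S(add(S(add(SZ, add(Z, SZ))), add(Z, mul(SZ, Z)))))))
  step 15: S(S(S(S(S(add(add(SZ, add(Z, SZ)), add(Z, mul(SZ, Z))))))))
  step 16: S(S(S(S(S(add(S(add(Z, add(Z, SZ))), add(Z, mul(SZ, Z))))))))
  step 17: S(S(S(S(S(S(add(add(Z, add(Z, SZ)), add(Z, mul(SZ, Z)))))))))
  step 18: S(S(S(S(S(S(add(add(Z, SZ), add(Z, mul(SZ, Z)))))))))
  step 19: S(S(S(S(S(S(add(SZ, add(Z, mul(SZ, Z)))))))))
  step 20: S(S(S(S(S(S(S(add(Z, add(Z, mul(SZ, Z))))))))))
  step 21: S(S(S(S(S(S(S(add(Z, mul(SZ, Z)))))))))
  step 22: S(S(S(S(S(S(S(mul(SZ, Z))))))))
  step 23: S(S(S(S(S(S(S(add(Z, mul(Z, Z)))))))))
  step 24: S(S(S(S(S(S(S(mul(Z, Z))))))))
  step 25: S^7(Z)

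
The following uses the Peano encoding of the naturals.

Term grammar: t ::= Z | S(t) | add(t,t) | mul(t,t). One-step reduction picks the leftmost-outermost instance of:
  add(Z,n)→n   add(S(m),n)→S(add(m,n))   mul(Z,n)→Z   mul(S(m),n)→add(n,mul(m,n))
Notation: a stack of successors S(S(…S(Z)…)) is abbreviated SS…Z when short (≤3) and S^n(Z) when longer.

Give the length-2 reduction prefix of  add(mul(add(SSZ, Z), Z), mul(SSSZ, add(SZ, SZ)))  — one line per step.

  start: add(mul(add(SSZ, Z), Z), mul(SSSZ, add(SZ, SZ)))
  step 1: add(mul(S(add(SZ, Z)), Z), mul(SSSZ, add(SZ, SZ)))
  step 2: add(add(Z, mul(add(SZ, Z), Z)), mul(SSSZ, add(SZ, SZ)))

Answer: after 2 steps: add(add(Z, mul(add(SZ, Z), Z)), mul(SSSZ, add(SZ, SZ)))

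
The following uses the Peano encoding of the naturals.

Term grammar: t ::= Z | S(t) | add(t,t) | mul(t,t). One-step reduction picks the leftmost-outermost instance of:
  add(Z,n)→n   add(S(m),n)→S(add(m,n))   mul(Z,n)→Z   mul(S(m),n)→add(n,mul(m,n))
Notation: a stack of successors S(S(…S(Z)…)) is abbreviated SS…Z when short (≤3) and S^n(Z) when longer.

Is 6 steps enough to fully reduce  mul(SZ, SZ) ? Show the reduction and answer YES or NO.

  start: mul(SZ, SZ)
  →1  add(SZ, mul(Z, SZ))
  →2  S(add(Z, mul(Z, SZ)))
  →3  S(mul(Z, SZ))
  →4  SZ

Answer: YES — reaches normal form SZ in 4 ≤ 6 steps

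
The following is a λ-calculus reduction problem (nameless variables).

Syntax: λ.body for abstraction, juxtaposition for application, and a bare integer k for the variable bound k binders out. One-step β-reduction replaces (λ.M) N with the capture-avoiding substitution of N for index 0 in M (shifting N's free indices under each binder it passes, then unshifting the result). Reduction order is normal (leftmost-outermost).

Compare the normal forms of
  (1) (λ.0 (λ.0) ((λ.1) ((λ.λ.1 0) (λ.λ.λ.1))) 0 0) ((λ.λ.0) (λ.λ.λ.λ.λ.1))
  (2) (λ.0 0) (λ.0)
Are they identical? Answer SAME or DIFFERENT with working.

Answer: SAME — A ⇓ λ.0, B ⇓ λ.0

Reduction:
Term A:
  start: (λ.0 (λ.0) ((λ.1) ((λ.λ.1 0) (λ.λ.λ.1))) 0 0) ((λ.λ.0) (λ.λ.λ.λ.λ.1))
  →1  (λ.λ.0) (λ.λ.λ.λ.λ.1) (λ.0) ((λ.(λ.λ.0) (λ.λ.λ.λ.λ.1)) ((λ.λ.1 0) (λ.λ.λ.1))) ((λ.λ.0) (λ.λ.λ.λ.λ.1)) ((λ.λ.0) (λ.λ.λ.λ.λ.1))
  →2  (λ.0) (λ.0) ((λ.(λ.λ.0) (λ.λ.λ.λ.λ.1)) ((λ.λ.1 0) (λ.λ.λ.1))) ((λ.λ.0) (λ.λ.λ.λ.λ.1)) ((λ.λ.0) (λ.λ.λ.λ.λ.1))
  →3  (λ.0) ((λ.(λ.λ.0) (λ.λ.λ.λ.λ.1)) ((λ.λ.1 0) (λ.λ.λ.1))) ((λ.λ.0) (λ.λ.λ.λ.λ.1)) ((λ.λ.0) (λ.λ.λ.λ.λ.1))
  →4  (λ.(λ.λ.0) (λ.λ.λ.λ.λ.1)) ((λ.λ.1 0) (λ.λ.λ.1)) ((λ.λ.0) (λ.λ.λ.λ.λ.1)) ((λ.λ.0) (λ.λ.λ.λ.λ.1))
  →5  (λ.λ.0) (λ.λ.λ.λ.λ.1) ((λ.λ.0) (λ.λ.λ.λ.λ.1)) ((λ.λ.0) (λ.λ.λ.λ.λ.1))
  →6  (λ.0) ((λ.λ.0) (λ.λ.λ.λ.λ.1)) ((λ.λ.0) (λ.λ.λ.λ.λ.1))
  →7  (λ.λ.0) (λ.λ.λ.λ.λ.1) ((λ.λ.0) (λ.λ.λ.λ.λ.1))
  →8  (λ.0) ((λ.λ.0) (λ.λ.λ.λ.λ.1))
  →9  (λ.λ.0) (λ.λ.λ.λ.λ.1)
  →10  λ.0

Term B:
  start: (λ.0 0) (λ.0)
  →1  (λ.0) (λ.0)
  →2  λ.0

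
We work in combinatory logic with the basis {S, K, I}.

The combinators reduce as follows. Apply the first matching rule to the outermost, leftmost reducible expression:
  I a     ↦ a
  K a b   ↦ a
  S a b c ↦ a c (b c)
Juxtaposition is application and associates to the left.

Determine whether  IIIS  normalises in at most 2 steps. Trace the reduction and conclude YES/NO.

Answer: NO — after 2 steps the term is IS, not yet normal

Working:
  start: IIIS
  [1] IIS
  [2] IS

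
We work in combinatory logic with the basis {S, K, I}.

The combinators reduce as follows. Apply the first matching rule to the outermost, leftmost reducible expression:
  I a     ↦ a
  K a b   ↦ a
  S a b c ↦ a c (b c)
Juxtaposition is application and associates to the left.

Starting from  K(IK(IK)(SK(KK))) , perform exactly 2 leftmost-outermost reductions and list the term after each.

  start: K(IK(IK)(SK(KK)))
  →1  K(K(IK)(SK(KK)))
  →2  K(IK)

Answer: after 2 steps: K(IK)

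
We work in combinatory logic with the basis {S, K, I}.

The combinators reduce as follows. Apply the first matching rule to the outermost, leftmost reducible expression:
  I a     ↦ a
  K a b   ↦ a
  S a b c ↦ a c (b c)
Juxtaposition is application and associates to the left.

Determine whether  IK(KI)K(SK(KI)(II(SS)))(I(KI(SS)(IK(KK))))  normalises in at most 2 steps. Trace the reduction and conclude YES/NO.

Answer: NO — after 2 steps the term is KI(SK(KI)(II(SS)))(I(KI(SS)(IK(KK)))), not yet normal

Derivation:
  start: IK(KI)K(SK(KI)(II(SS)))(I(KI(SS)(IK(KK))))
  step 1: K(KI)K(SK(KI)(II(SS)))(I(KI(SS)(IK(KK))))
  step 2: KI(SK(KI)(II(SS)))(I(KI(SS)(IK(KK))))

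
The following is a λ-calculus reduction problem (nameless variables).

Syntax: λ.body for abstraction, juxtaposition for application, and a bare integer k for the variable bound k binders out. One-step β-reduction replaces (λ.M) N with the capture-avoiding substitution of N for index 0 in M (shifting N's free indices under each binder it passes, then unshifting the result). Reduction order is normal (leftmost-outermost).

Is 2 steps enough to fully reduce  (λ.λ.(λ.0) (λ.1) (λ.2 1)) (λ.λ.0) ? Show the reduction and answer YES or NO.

  start: (λ.λ.(λ.0) (λ.1) (λ.2 1)) (λ.λ.0)
  step 1: λ.(λ.0) (λ.1) (λ.(λ.λ.0) 1)
  step 2: λ.(λ.1) (λ.(λ.λ.0) 1)

Answer: NO — after 2 steps the term is λ.(λ.1) (λ.(λ.λ.0) 1), not yet normal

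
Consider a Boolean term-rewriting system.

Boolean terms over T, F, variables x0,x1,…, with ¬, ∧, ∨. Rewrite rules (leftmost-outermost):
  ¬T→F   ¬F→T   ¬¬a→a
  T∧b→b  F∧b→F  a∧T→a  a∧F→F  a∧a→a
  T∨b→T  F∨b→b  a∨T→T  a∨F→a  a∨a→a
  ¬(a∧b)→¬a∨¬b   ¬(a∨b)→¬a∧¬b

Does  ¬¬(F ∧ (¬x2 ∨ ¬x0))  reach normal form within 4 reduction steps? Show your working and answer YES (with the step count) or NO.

  start: ¬¬(F ∧ (¬x2 ∨ ¬x0))
  [1] F ∧ (¬x2 ∨ ¬x0)
  [2] F

Answer: YES — reaches normal form F in 2 ≤ 4 steps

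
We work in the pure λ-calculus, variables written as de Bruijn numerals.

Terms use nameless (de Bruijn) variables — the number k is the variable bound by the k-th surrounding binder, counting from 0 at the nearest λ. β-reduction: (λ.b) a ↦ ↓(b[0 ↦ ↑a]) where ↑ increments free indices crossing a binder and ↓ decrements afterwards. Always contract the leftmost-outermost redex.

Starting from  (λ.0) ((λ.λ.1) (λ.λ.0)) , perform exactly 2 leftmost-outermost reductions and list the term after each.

  start: (λ.0) ((λ.λ.1) (λ.λ.0))
  [1] (λ.λ.1) (λ.λ.0)
  [2] λ.λ.λ.0

Answer: after 2 steps: λ.λ.λ.0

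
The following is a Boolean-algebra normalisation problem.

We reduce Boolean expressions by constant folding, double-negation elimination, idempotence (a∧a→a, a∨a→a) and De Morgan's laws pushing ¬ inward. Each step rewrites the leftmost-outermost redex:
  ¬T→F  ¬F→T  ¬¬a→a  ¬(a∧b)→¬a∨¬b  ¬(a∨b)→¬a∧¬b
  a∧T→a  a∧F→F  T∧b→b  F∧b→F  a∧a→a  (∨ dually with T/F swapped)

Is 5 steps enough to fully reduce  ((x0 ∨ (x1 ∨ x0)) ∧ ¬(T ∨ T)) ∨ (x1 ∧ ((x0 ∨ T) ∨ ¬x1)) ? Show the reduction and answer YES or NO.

Answer: NO — after 5 steps the term is x1 ∧ ((x0 ∨ T) ∨ ¬x1), not yet normal

Working:
  start: ((x0 ∨ (x1 ∨ x0)) ∧ ¬(T ∨ T)) ∨ (x1 ∧ ((x0 ∨ T) ∨ ¬x1))
  step 1: ((x0 ∨ (x1 ∨ x0)) ∧ (¬T ∧ ¬T)) ∨ (x1 ∧ ((x0 ∨ T) ∨ ¬x1))
  step 2: ((x0 ∨ (x1 ∨ x0)) ∧ ¬T) ∨ (x1 ∧ ((x0 ∨ T) ∨ ¬x1))
  step 3: ((x0 ∨ (x1 ∨ x0)) ∧ F) ∨ (x1 ∧ ((x0 ∨ T) ∨ ¬x1))
  step 4: F ∨ (x1 ∧ ((x0 ∨ T) ∨ ¬x1))
  step 5: x1 ∧ ((x0 ∨ T) ∨ ¬x1)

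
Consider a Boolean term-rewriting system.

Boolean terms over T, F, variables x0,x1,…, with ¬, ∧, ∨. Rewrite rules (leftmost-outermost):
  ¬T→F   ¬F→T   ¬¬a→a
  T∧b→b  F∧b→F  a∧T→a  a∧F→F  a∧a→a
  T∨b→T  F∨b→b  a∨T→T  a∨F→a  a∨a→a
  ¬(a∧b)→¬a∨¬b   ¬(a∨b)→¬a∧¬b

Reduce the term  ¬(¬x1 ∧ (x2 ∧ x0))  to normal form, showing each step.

  start: ¬(¬x1 ∧ (x2 ∧ x0))
  step 1: ¬¬x1 ∨ ¬(x2 ∧ x0)
  step 2: x1 ∨ ¬(x2 ∧ x0)
  step 3: x1 ∨ (¬x2 ∨ ¬x0)

Answer: normal form = x1 ∨ (¬x2 ∨ ¬x0)  (in 3 steps)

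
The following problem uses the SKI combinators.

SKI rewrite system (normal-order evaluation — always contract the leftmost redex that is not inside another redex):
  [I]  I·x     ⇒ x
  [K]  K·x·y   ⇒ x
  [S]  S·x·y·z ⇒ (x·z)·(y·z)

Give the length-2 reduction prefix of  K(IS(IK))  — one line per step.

Answer: after 2 steps: K(SK)

Working:
  start: K(IS(IK))
  [1] K(S(IK))
  [2] K(SK)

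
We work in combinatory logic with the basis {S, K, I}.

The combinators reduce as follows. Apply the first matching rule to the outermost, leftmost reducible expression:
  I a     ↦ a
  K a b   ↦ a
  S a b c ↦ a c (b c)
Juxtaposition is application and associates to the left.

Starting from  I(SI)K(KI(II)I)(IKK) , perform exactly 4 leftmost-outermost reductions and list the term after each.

Answer: after 4 steps: II(K(KI(II)I))(IKK)

Derivation:
  start: I(SI)K(KI(II)I)(IKK)
  →1  SIK(KI(II)I)(IKK)
  →2  I(KI(II)I)(K(KI(II)I))(IKK)
  →3  KI(II)I(K(KI(II)I))(IKK)
  →4  II(K(KI(II)I))(IKK)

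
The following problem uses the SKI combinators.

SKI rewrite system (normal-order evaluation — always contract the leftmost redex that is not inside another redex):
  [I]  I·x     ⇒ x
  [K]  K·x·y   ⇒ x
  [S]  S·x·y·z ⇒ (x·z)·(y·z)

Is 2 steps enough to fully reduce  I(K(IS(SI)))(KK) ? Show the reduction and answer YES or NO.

  start: I(K(IS(SI)))(KK)
  step 1: K(IS(SI))(KK)
  step 2: IS(SI)

Answer: NO — after 2 steps the term is IS(SI), not yet normal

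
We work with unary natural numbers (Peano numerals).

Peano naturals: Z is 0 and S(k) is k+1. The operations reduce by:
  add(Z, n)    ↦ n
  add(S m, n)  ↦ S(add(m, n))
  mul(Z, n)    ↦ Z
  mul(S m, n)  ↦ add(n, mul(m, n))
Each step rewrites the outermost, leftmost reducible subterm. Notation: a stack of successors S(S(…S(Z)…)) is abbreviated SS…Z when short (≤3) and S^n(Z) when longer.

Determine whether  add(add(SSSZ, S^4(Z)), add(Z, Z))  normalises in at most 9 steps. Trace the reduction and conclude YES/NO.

Answer: NO — after 9 steps the term is S(S(S(S(S(add(SSZ, add(Z, Z))))))), not yet normal

Reduction:
  start: add(add(SSSZ, S^4(Z)), add(Z, Z))
  [1] add(S(add(SSZ, S^4(Z))), add(Z, Z))
  [2] S(add(add(SSZ, S^4(Z)), add(Z, Z)))
  [3] S(add(S(add(SZ, S^4(Z))), add(Z, Z)))
  [4] S(S(add(add(SZ, S^4(Z)), add(Z, Z))))
  [5] S(S(add(S(add(Z, S^4(Z))), add(Z, Z))))
  [6] S(S(S(add(add(Z, S^4(Z)), add(Z, Z)))))
  [7] S(S(S(add(S^4(Z), add(Z, Z)))))
  [8] S(S(S(S(add(SSSZ, add(Z, Z))))))
  [9] S(S(S(S(S(add(SSZ, add(Z, Z)))))))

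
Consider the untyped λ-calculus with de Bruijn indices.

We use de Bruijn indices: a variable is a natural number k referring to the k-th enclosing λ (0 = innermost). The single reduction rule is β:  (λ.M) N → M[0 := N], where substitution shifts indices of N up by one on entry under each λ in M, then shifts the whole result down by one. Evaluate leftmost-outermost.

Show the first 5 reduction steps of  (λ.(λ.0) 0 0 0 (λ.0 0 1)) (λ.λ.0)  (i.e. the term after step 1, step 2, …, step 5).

  start: (λ.(λ.0) 0 0 0 (λ.0 0 1)) (λ.λ.0)
  →1  (λ.0) (λ.λ.0) (λ.λ.0) (λ.λ.0) (λ.0 0 (λ.λ.0))
  →2  (λ.λ.0) (λ.λ.0) (λ.λ.0) (λ.0 0 (λ.λ.0))
  →3  (λ.0) (λ.λ.0) (λ.0 0 (λ.λ.0))
  →4  (λ.λ.0) (λ.0 0 (λ.λ.0))
  →5  λ.0

Answer: after 5 steps: λ.0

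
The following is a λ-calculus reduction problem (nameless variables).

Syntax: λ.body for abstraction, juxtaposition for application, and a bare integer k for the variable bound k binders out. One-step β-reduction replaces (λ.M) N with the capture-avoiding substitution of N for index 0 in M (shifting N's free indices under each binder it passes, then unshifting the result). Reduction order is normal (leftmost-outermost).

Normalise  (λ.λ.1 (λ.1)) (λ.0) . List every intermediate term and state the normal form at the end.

  start: (λ.λ.1 (λ.1)) (λ.0)
  [1] λ.(λ.0) (λ.1)
  [2] λ.λ.1

Answer: normal form = λ.λ.1  (in 2 steps)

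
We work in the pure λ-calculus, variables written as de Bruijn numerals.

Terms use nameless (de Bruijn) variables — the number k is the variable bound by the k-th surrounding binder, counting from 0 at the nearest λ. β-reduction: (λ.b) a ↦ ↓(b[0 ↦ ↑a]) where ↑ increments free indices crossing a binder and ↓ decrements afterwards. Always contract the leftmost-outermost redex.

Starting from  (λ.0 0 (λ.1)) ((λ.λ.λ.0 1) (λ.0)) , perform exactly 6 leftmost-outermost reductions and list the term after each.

  start: (λ.0 0 (λ.1)) ((λ.λ.λ.0 1) (λ.0))
  →1  (λ.λ.λ.0 1) (λ.0) ((λ.λ.λ.0 1) (λ.0)) (λ.(λ.λ.λ.0 1) (λ.0))
  →2  (λ.λ.0 1) ((λ.λ.λ.0 1) (λ.0)) (λ.(λ.λ.λ.0 1) (λ.0))
  →3  (λ.0 ((λ.λ.λ.0 1) (λ.0))) (λ.(λ.λ.λ.0 1) (λ.0))
  →4  (λ.(λ.λ.λ.0 1) (λ.0)) ((λ.λ.λ.0 1) (λ.0))
  →5  (λ.λ.λ.0 1) (λ.0)
  →6  λ.λ.0 1

Answer: after 6 steps: λ.λ.0 1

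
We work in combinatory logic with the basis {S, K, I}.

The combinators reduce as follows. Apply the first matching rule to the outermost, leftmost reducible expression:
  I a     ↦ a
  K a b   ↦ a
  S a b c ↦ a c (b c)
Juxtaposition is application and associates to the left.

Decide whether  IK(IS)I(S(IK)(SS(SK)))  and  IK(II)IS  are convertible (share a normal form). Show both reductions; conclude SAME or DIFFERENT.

Term A:
  start: IK(IS)I(S(IK)(SS(SK)))
  step 1: K(IS)I(S(IK)(SS(SK)))
  step 2: IS(S(IK)(SS(SK)))
  step 3: S(S(IK)(SS(SK)))
  step 4: S(SK(SS(SK)))

Term B:
  start: IK(II)IS
  step 1: K(II)IS
  step 2: IIS
  step 3: IS
  step 4: S

Answer: DIFFERENT — A ⇓ S(SK(SS(SK))), B ⇓ S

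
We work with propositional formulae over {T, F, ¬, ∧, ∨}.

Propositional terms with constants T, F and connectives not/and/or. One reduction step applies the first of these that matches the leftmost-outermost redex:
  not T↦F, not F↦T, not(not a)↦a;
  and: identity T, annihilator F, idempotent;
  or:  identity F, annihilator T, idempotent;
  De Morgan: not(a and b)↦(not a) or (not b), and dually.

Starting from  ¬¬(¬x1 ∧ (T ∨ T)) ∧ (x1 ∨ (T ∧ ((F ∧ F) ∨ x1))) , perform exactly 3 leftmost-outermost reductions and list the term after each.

Answer: after 3 steps: ¬x1 ∧ (x1 ∨ (T ∧ ((F ∧ F) ∨ x1)))

Derivation:
  start: ¬¬(¬x1 ∧ (T ∨ T)) ∧ (x1 ∨ (T ∧ ((F ∧ F) ∨ x1)))
  [1] (¬x1 ∧ (T ∨ T)) ∧ (x1 ∨ (T ∧ ((F ∧ F) ∨ x1)))
  [2] (¬x1 ∧ T) ∧ (x1 ∨ (T ∧ ((F ∧ F) ∨ x1)))
  [3] ¬x1 ∧ (x1 ∨ (T ∧ ((F ∧ F) ∨ x1)))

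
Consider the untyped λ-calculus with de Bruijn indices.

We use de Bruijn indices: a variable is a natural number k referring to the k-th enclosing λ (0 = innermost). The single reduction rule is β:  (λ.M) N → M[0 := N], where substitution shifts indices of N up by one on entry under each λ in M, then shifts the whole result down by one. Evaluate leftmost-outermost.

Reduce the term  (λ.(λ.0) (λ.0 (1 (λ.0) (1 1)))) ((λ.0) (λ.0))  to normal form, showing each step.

  start: (λ.(λ.0) (λ.0 (1 (λ.0) (1 1)))) ((λ.0) (λ.0))
  →1  (λ.0) (λ.0 ((λ.0) (λ.0) (λ.0) ((λ.0) (λ.0) ((λ.0) (λ.0)))))
  →2  λ.0 ((λ.0) (λ.0) (λ.0) ((λ.0) (λ.0) ((λ.0) (λ.0))))
  →3  λ.0 ((λ.0) (λ.0) ((λ.0) (λ.0) ((λ.0) (λ.0))))
  →4  λ.0 ((λ.0) ((λ.0) (λ.0) ((λ.0) (λ.0))))
  →5  λ.0 ((λ.0) (λ.0) ((λ.0) (λ.0)))
  →6  λ.0 ((λ.0) ((λ.0) (λ.0)))
  →7  λ.0 ((λ.0) (λ.0))
  →8  λ.0 (λ.0)

Answer: normal form = λ.0 (λ.0)  (in 8 steps)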